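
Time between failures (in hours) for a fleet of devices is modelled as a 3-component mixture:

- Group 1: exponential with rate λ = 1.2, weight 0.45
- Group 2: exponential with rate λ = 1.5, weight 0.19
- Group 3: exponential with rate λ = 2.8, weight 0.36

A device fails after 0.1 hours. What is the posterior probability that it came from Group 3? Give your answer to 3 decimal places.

0.513

Posterior ∝ prior × likelihood, so P(k | x) ∝ π_k f_k(x); normalise over all components.
Evaluate each component's likelihood at the observed value:
  p_1 = 1.0643
  p_2 = 1.29106
  p_3 = 2.11619
Multiply by the mixture weights:
  π_1·p_1 = 0.45 × 1.0643 = 0.478937
  π_2·p_2 = 0.19 × 1.29106 = 0.245302
  π_3·p_3 = 0.36 × 2.11619 = 0.76183
Marginal: 0.478937 + 0.245302 + 0.76183 = 1.48607
So the posterior for Group 3 is 0.76183 / 1.48607 ≈ 0.513.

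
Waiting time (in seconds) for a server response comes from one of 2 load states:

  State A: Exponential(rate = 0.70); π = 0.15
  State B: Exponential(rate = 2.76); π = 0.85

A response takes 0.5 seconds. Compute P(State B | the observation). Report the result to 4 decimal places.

0.8886

P(component k | x) = π_k·f_k(x) / marginal(x), where marginal(x) = Σ_j π_j·f_j(x).
Component likelihoods at x = 0.5 seconds:
  L_A = 0.493282
  L_B = 0.694357
Prior × likelihood for each component:
  π_A·L_A = 0.15 × 0.493282 = 0.0739922
  π_B·L_B = 0.85 × 0.694357 = 0.590203
Denominator: 0.0739922 + 0.590203 = 0.664196
Responsibility of State B: 0.590203 / 0.664196 ≈ 0.8886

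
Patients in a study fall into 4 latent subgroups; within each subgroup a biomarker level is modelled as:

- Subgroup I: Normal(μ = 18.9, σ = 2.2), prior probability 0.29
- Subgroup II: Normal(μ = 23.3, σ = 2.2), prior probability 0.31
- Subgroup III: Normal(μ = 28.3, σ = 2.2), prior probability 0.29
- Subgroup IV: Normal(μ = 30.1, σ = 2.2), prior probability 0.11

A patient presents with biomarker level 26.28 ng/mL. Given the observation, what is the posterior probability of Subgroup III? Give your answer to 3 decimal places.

P(component k | x) = π_k·f_k(x) / marginal(x), where marginal(x) = Σ_j π_j·f_j(x).
Evaluate each component's likelihood at the observed value:
  L_I = (1/(2.2·√(2π)))·exp(−(26.28−18.9)²/(2·2.2²)) = 0.181337·exp(-5.62649) = 0.000653033
  L_II = (1/(2.2·√(2π)))·exp(−(26.28−23.3)²/(2·2.2²)) = 0.181337·exp(-0.91740) = 0.0724548
  L_III = (1/(2.2·√(2π)))·exp(−(26.28−28.3)²/(2·2.2²)) = 0.181337·exp(-0.42153) = 0.118965
  L_IV = (1/(2.2·√(2π)))·exp(−(26.28−30.1)²/(2·2.2²)) = 0.181337·exp(-1.50748) = 0.0401603
Multiply by the mixture weights:
  π_I·L_I = 0.29 × 0.000653033 = 0.000189379
  π_II·L_II = 0.31 × 0.0724548 = 0.022461
  π_III·L_III = 0.29 × 0.118965 = 0.0344999
  π_IV·L_IV = 0.11 × 0.0401603 = 0.00441764
Marginal: 0.000189379 + 0.022461 + 0.0344999 + 0.00441764 = 0.0615679
Responsibility of Subgroup III: 0.0344999 / 0.0615679 ≈ 0.560

0.560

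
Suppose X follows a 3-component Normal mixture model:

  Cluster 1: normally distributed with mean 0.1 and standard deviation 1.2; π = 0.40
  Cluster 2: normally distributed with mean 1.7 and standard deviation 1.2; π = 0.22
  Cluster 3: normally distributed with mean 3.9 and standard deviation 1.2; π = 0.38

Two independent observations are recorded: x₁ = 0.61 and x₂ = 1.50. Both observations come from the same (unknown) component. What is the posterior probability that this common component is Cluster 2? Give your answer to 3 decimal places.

0.435

The responsibility of component k is w_k f_k(x) divided by Σ_j w_j f_j(x).
Since both observations come from the same component, the likelihood for component k is f_k(x₁)·f_k(x₂).
  p_1 = [0.303743] × [0.168332] = 0.0511298
  p_2 = [0.220073] × [0.327866] = 0.0721546
  p_3 = [0.00775337] × [0.0449925] = 0.000348843
Unnormalised posteriors:
  w_1·p_1 = 0.40 × 0.0511298 = 0.0204519
  w_2·p_2 = 0.22 × 0.0721546 = 0.015874
  w_3·p_3 = 0.38 × 0.000348843 = 0.00013256
Normaliser: 0.0204519 + 0.015874 + 0.00013256 = 0.0364585
Responsibility of Cluster 2: 0.015874 / 0.0364585 ≈ 0.435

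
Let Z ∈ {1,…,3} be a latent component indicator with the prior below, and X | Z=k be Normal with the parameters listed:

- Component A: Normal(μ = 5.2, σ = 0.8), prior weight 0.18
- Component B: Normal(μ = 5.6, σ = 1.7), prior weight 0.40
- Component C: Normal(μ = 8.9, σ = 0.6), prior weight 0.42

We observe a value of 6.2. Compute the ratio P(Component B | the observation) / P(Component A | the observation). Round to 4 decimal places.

2.1462

The posterior odds equal the prior odds times the likelihood ratio: (π_i/π_j)·(f_i(x)/f_j(x)).
Evaluate each component's likelihood at the observed value:
  p_A = (1/(0.8·√(2π)))·exp(−(6.2−5.2)²/(2·0.8²)) = 0.498678·exp(-0.78125) = 0.228311
  p_B = (1/(1.7·√(2π)))·exp(−(6.2−5.6)²/(2·1.7²)) = 0.234672·exp(-0.06228) = 0.220502
  p_C = (1/(0.6·√(2π)))·exp(−(6.2−8.9)²/(2·0.6²)) = 0.664904·exp(-10.12500) = 2.66396e-05
Odds = (0.40/0.18) × (0.220502/0.228311) = 2.22222 × 0.965793 ≈ 2.1462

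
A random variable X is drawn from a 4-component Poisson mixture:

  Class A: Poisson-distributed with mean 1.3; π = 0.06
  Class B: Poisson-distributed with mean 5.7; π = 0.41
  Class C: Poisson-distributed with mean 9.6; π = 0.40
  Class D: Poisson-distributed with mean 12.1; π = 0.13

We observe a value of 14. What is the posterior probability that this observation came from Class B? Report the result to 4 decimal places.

0.0200

Apply Bayes' rule: the posterior for each component is proportional to its prior times its likelihood at x.
Component likelihoods at x = 14:
  f_A = e^(−1.3)·1.3^14/14! = 1.23088e-10
  f_B = e^(−5.7)·5.7^14/14! = 0.00146677
  f_C = e^(−9.6)·9.6^14/14! = 0.0438694
  f_D = e^(−12.1)·12.1^14/14! = 0.0919652
Multiply by the mixture weights:
  π_A·f_A = 0.06 × 1.23088e-10 = 7.38528e-12
  π_B·f_B = 0.41 × 0.00146677 = 0.000601374
  π_C·f_C = 0.40 × 0.0438694 = 0.0175478
  π_D·f_D = 0.13 × 0.0919652 = 0.0119555
Sum: 7.38528e-12 + 0.000601374 + 0.0175478 + 0.0119555 = 0.0301046
So the posterior for Class B is 0.000601374 / 0.0301046 ≈ 0.0200.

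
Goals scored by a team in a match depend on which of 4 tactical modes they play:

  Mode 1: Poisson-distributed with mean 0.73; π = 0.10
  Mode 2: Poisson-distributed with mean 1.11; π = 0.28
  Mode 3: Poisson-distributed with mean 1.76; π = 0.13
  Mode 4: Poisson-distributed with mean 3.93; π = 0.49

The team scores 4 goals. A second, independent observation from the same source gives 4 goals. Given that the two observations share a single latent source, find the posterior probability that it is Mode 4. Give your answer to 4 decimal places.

By Bayes' theorem, P(k | x) = w_k f_k(x) / Σ_j w_j f_j(x).
Since both observations come from the same component, the likelihood for component k is f_k(x₁)·f_k(x₂).
  f_1 = [0.00570224] × [0.00570224] = 3.25155e-05
  f_2 = [0.0208456] × [0.0208456] = 0.000434538
  f_3 = [0.068783] × [0.068783] = 0.0047311
  f_4 = [0.195246] × [0.195246] = 0.0381209
Multiply by the mixture weights:
  w_1·f_1 = 0.10 × 3.25155e-05 = 3.25155e-06
  w_2·f_2 = 0.28 × 0.000434538 = 0.000121671
  w_3·f_3 = 0.13 × 0.0047311 = 0.000615043
  w_4·f_4 = 0.49 × 0.0381209 = 0.0186792
Evidence: 3.25155e-06 + 0.000121671 + 0.000615043 + 0.0186792 = 0.0194192
P(Mode 4 | x₁,x₂) ≈ 0.9619

0.9619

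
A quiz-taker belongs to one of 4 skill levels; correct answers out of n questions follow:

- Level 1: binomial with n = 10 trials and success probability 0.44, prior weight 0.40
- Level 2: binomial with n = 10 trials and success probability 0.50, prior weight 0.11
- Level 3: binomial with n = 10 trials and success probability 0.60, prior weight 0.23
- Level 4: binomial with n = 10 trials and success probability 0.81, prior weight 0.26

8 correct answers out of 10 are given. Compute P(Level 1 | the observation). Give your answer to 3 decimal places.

0.067

Apply Bayes' rule: the posterior for each component is proportional to its prior times its likelihood at x.
Evaluate each component's likelihood at the observed value:
  L_1 = C(10,8)·0.44^8·0.56^2 = 45·0.00140482·0.3136 = 0.0198249
  L_2 = C(10,8)·0.50^8·0.50^2 = 45·0.00390625·0.25 = 0.0439453
  L_3 = C(10,8)·0.60^8·0.40^2 = 45·0.0167962·0.16 = 0.120932
  L_4 = C(10,8)·0.81^8·0.19^2 = 45·0.185302·0.0361 = 0.301023
Unnormalised posteriors:
  π_1·L_1 = 0.40 × 0.0198249 = 0.00792994
  π_2·L_2 = 0.11 × 0.0439453 = 0.00483398
  π_3·L_3 = 0.23 × 0.120932 = 0.0278144
  π_4·L_4 = 0.26 × 0.301023 = 0.078266
Sum: 0.00792994 + 0.00483398 + 0.0278144 + 0.078266 = 0.118844
P(Level 1 | x) ≈ 0.067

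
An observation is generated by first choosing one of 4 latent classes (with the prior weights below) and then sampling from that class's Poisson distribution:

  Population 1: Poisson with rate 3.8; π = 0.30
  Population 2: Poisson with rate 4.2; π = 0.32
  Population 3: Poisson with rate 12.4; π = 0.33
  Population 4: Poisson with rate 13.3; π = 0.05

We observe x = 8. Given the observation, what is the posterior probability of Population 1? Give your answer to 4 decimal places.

Apply Bayes' rule: the posterior for each component is proportional to its prior times its likelihood at x.
Poisson probabilities:
  L_1 = e^(−3.8)·3.8^8/8! = 0.0241229
  L_2 = e^(−4.2)·4.2^8/8! = 0.0360111
  L_3 = e^(−12.4)·12.4^8/8! = 0.0570954
  L_4 = e^(−13.3)·13.3^8/8! = 0.0406608
Prior × likelihood for each component:
  w_1·L_1 = 0.30 × 0.0241229 = 0.00723687
  w_2·L_2 = 0.32 × 0.0360111 = 0.0115236
  w_3·L_3 = 0.33 × 0.0570954 = 0.0188415
  w_4·L_4 = 0.05 × 0.0406608 = 0.00203304
Normaliser: 0.00723687 + 0.0115236 + 0.0188415 + 0.00203304 = 0.039635
So the posterior for Population 1 is 0.00723687 / 0.039635 ≈ 0.1826.

0.1826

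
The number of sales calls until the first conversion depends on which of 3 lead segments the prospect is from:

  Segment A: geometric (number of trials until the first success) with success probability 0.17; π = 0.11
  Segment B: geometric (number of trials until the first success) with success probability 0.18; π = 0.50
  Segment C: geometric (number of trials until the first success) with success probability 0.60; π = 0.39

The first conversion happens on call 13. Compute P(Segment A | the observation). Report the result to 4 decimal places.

Apply Bayes' rule: the posterior for each component is proportional to its prior times its likelihood at x.
Geometric probabilities:
  L_A = 0.17·(1−0.17)^12 = 0.17·0.10689 = 0.0181713
  L_B = 0.18·(1−0.18)^12 = 0.18·0.0924201 = 0.0166356
  L_C = 0.60·(1−0.60)^12 = 0.60·1.67772e-05 = 1.00663e-05
Unnormalised posteriors:
  π_A·L_A = 0.11 × 0.0181713 = 0.00199884
  π_B·L_B = 0.50 × 0.0166356 = 0.00831781
  π_C·L_C = 0.39 × 1.00663e-05 = 3.92587e-06
Normaliser: 0.00199884 + 0.00831781 + 3.92587e-06 = 0.0103206
P(Segment A | x) ≈ 0.1937

0.1937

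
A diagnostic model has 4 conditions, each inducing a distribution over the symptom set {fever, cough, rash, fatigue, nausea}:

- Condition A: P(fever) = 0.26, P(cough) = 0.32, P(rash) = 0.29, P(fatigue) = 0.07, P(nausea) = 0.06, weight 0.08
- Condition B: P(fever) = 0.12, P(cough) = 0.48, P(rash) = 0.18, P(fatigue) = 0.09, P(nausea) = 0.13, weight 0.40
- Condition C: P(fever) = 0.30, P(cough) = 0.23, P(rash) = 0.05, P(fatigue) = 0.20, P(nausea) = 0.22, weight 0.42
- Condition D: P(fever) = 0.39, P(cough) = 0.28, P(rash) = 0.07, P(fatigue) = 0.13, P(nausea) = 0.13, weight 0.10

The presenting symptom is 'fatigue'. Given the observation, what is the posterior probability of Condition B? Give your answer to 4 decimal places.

0.2597

Apply Bayes' rule: the posterior for each component is proportional to its prior times its likelihood at x.
Component likelihoods at x = 'fatigue':
  L_A = 0.07
  L_B = 0.09
  L_C = 0.2
  L_D = 0.13
Unnormalised posteriors:
  P(Z=A)·L_A = 0.08 × 0.07 = 0.0056
  P(Z=B)·L_B = 0.40 × 0.09 = 0.036
  P(Z=C)·L_C = 0.42 × 0.2 = 0.084
  P(Z=D)·L_D = 0.10 × 0.13 = 0.013
Denominator: 0.0056 + 0.036 + 0.084 + 0.013 = 0.1386
P(Condition B | x) = 0.036 / 0.1386 ≈ 0.2597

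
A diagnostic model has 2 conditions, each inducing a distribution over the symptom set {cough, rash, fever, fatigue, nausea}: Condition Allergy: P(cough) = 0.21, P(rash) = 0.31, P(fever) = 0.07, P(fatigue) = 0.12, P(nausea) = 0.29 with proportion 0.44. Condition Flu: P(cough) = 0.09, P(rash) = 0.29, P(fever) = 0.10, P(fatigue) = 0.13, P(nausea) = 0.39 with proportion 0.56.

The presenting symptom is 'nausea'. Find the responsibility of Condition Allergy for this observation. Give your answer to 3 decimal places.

Apply Bayes' rule: the posterior for each component is proportional to its prior times its likelihood at x.
Evaluate each component's likelihood at the observed value:
  L_Allergy = P(nausea | comp) = 0.29
  L_Flu = P(nausea | comp) = 0.39
Weight by the priors:
  π_Allergy·L_Allergy = 0.44 × 0.29 = 0.1276
  π_Flu·L_Flu = 0.56 × 0.39 = 0.2184
Evidence: 0.1276 + 0.2184 = 0.346
So the posterior for Condition Allergy is 0.1276 / 0.346 ≈ 0.369.

0.369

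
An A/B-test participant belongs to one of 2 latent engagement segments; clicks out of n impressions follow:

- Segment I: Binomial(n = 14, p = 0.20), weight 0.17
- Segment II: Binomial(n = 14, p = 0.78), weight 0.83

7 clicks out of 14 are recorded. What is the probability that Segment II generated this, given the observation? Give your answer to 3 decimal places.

0.889

P(component k | x) = π_k·f_k(x) / marginal(x), where marginal(x) = Σ_j π_j·f_j(x).
Component likelihoods at x = 7 clicks out of 14:
  f_I = C(14,7)·0.20^7·0.80^7 = 3432·1.28e-05·0.209715 = 0.0092127
  f_II = C(14,7)·0.78^7·0.22^7 = 3432·0.175656·2.49436e-05 = 0.0150372
Unnormalised posteriors:
  π_I·f_I = 0.17 × 0.0092127 = 0.00156616
  π_II·f_II = 0.83 × 0.0150372 = 0.0124809
Normaliser: 0.00156616 + 0.0124809 = 0.0140471
P(Segment II | 7 clicks out of 14) ≈ 0.889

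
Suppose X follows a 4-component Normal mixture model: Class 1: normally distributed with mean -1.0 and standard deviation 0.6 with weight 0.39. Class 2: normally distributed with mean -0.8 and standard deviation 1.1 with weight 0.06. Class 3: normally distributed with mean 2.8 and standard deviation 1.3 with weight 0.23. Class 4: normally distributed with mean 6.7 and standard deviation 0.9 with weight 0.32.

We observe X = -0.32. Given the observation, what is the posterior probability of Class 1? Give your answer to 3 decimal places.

The responsibility of component k is P(Z=k) f_k(x) divided by Σ_j P(Z=j) f_j(x).
Evaluate each component's likelihood at the observed value:
  f_1 = (1/(0.6·√(2π)))·exp(−(-0.32−-1.0)²/(2·0.6²)) = 0.664904·exp(-0.64222) = 0.34982
  f_2 = (1/(1.1·√(2π)))·exp(−(-0.32−-0.8)²/(2·1.1²)) = 0.362675·exp(-0.09521) = 0.329739
  f_3 = (1/(1.3·√(2π)))·exp(−(-0.32−2.8)²/(2·1.3²)) = 0.306879·exp(-2.88000) = 0.0172266
  f_4 = (1/(0.9·√(2π)))·exp(−(-0.32−6.7)²/(2·0.9²)) = 0.443269·exp(-30.42000) = 2.72539e-14
Weight by the priors:
  P(Z=1)·f_1 = 0.39 × 0.34982 = 0.13643
  P(Z=2)·f_2 = 0.06 × 0.329739 = 0.0197843
  P(Z=3)·f_3 = 0.23 × 0.0172266 = 0.00396211
  P(Z=4)·f_4 = 0.32 × 2.72539e-14 = 8.72126e-15
Normaliser: 0.13643 + 0.0197843 + 0.00396211 + 8.72126e-15 = 0.160176
Responsibility of Class 1: 0.13643 / 0.160176 ≈ 0.852

0.852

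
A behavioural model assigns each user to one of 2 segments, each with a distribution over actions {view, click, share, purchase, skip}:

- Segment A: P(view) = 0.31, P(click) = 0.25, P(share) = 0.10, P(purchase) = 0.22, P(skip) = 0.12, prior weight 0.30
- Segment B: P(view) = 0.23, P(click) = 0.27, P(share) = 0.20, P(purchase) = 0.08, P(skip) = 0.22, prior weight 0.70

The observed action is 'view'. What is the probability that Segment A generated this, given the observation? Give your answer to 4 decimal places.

The responsibility of component k is P(Z=k) f_k(x) divided by Σ_j P(Z=j) f_j(x).
Evaluate each component's likelihood at the observed value:
  L_A = 0.31
  L_B = 0.23
Prior × likelihood for each component:
  P(Z=A)·L_A = 0.30 × 0.31 = 0.093
  P(Z=B)·L_B = 0.70 × 0.23 = 0.161
Marginal: 0.093 + 0.161 = 0.254
So the posterior for Segment A is 0.093 / 0.254 ≈ 0.3661.

0.3661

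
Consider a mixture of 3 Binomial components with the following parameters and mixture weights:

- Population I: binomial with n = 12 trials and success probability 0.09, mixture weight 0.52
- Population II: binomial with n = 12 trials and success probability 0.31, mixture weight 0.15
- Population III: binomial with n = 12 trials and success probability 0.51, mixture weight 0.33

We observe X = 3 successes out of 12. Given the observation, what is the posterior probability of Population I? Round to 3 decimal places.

0.414

Apply Bayes' rule: the posterior for each component is proportional to its prior times its likelihood at x.
Binomial probabilities:
  f_I = C(12,3)·0.09^3·0.91^9 = 220·0.000729·0.42793 = 0.0686314
  f_II = C(12,3)·0.31^3·0.69^9 = 220·0.029791·0.0354521 = 0.232354
  f_III = C(12,3)·0.51^3·0.49^9 = 220·0.132651·0.00162841 = 0.0475224
Prior × likelihood for each component:
  P(Z=I)·f_I = 0.52 × 0.0686314 = 0.0356883
  P(Z=II)·f_II = 0.15 × 0.232354 = 0.0348531
  P(Z=III)·f_III = 0.33 × 0.0475224 = 0.0156824
Normaliser: 0.0356883 + 0.0348531 + 0.0156824 = 0.0862237
So the posterior for Population I is 0.0356883 / 0.0862237 ≈ 0.414.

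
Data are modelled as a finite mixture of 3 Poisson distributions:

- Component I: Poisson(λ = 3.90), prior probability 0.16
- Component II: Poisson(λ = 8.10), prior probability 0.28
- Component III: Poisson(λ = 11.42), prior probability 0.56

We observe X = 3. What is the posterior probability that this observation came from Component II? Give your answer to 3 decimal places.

Posterior ∝ prior × likelihood, so P(k | x) ∝ w_k f_k(x); normalise over all components.
Component likelihoods at x = 3:
  p_I = e^(−3.90)·3.90^3/3! = 0.200122
  p_II = e^(−8.10)·8.10^3/3! = 0.0268855
  p_III = e^(−11.42)·11.42^3/3! = 0.00272398
Weight by the priors:
  w_I·p_I = 0.16 × 0.200122 = 0.0320195
  w_II·p_II = 0.28 × 0.0268855 = 0.00752795
  w_III·p_III = 0.56 × 0.00272398 = 0.00152543
Normaliser: 0.0320195 + 0.00752795 + 0.00152543 = 0.0410728
P(Component II | 3) = 0.00752795 / 0.0410728 ≈ 0.183

0.183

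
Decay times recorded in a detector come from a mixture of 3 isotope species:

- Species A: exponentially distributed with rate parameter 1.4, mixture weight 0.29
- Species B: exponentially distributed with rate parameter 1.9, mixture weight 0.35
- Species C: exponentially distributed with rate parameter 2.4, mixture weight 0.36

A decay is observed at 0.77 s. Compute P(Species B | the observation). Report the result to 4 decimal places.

The responsibility of component k is π_k f_k(x) divided by Σ_j π_j f_j(x).
Evaluate each component's likelihood at the observed value:
  f_A = 0.476386
  f_B = 0.439927
  f_C = 0.378125
Multiply by the mixture weights:
  π_A·f_A = 0.29 × 0.476386 = 0.138152
  π_B·f_B = 0.35 × 0.439927 = 0.153975
  π_C·f_C = 0.36 × 0.378125 = 0.136125
Denominator: 0.138152 + 0.153975 + 0.136125 = 0.428251
So the posterior for Species B is 0.153975 / 0.428251 ≈ 0.3595.

0.3595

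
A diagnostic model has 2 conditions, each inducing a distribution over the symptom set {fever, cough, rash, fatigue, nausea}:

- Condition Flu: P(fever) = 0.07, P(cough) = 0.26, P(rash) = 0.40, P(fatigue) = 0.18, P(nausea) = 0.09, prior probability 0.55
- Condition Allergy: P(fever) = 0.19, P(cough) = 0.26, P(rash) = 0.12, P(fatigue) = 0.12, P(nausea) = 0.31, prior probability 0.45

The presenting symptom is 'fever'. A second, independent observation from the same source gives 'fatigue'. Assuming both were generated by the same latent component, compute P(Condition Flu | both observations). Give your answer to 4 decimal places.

0.4031

By Bayes' theorem, P(k | x) = π_k f_k(x) / Σ_j π_j f_j(x).
Since both observations come from the same component, the likelihood for component k is f_k(x₁)·f_k(x₂).
  f_Flu = [P(fever | comp) = 0.07] × [0.18] = 0.0126
  f_Allergy = [P(fever | comp) = 0.19] × [0.12] = 0.0228
Prior × likelihood for each component:
  π_Flu·f_Flu = 0.55 × 0.0126 = 0.00693
  π_Allergy·f_Allergy = 0.45 × 0.0228 = 0.01026
Marginal: 0.00693 + 0.01026 = 0.01719
Responsibility of Condition Flu: 0.00693 / 0.01719 ≈ 0.4031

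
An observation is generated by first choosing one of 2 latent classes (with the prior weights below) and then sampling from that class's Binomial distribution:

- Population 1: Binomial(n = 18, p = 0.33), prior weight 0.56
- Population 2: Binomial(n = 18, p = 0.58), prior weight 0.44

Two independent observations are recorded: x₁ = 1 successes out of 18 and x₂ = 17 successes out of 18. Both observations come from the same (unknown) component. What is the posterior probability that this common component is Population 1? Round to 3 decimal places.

0.182

Posterior ∝ prior × likelihood, so P(k | x) ∝ w_k f_k(x); normalise over all components.
Since both observations come from the same component, the likelihood for component k is f_k(x₁)·f_k(x₂).
  p_1 = [C(18,1)·0.33^1·0.67^17 = 18·0.33·0.00110477 = 0.00656233] × [7.87199e-08] = 5.16586e-10
  p_2 = [C(18,1)·0.58^1·0.42^17 = 18·0.58·3.93766e-07 = 4.11091e-06] × [0.000719114] = 2.95622e-09
Prior × likelihood for each component:
  w_1·p_1 = 0.56 × 5.16586e-10 = 2.89288e-10
  w_2·p_2 = 0.44 × 2.95622e-09 = 1.30073e-09
Evidence: 2.89288e-10 + 1.30073e-09 = 1.59002e-09
Responsibility of Population 1: 2.89288e-10 / 1.59002e-09 ≈ 0.182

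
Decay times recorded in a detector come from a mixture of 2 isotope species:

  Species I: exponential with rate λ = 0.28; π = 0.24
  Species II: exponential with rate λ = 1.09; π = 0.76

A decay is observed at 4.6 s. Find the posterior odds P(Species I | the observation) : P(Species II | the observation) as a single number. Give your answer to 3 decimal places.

3.368

The posterior odds equal the prior odds times the likelihood ratio: (π_i/π_j)·(f_i(x)/f_j(x)).
Evaluate each component's likelihood at the observed value:
  p_I = 0.0772301
  p_II = 0.00724226
Posterior odds = (π_I·p_I) / (π_II·p_II) = (0.24·0.0772301) / (0.76·0.00724226) = 0.0185352 / 0.00550412 ≈ 3.368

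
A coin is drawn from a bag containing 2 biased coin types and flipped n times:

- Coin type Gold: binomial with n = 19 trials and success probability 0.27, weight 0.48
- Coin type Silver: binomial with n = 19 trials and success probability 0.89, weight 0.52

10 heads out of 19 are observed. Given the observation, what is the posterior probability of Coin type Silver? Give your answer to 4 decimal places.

By Bayes' theorem, P(k | x) = w_k f_k(x) / Σ_j w_j f_j(x).
Evaluate each component's likelihood at the observed value:
  p_Gold = 0.0111973
  p_Silver = 6.79208e-05
Prior × likelihood for each component:
  w_Gold·p_Gold = 0.48 × 0.0111973 = 0.00537469
  w_Silver·p_Silver = 0.52 × 6.79208e-05 = 3.53188e-05
Marginal: 0.00537469 + 3.53188e-05 = 0.00541001
P(Coin type Silver | the observation) ≈ 0.0065

0.0065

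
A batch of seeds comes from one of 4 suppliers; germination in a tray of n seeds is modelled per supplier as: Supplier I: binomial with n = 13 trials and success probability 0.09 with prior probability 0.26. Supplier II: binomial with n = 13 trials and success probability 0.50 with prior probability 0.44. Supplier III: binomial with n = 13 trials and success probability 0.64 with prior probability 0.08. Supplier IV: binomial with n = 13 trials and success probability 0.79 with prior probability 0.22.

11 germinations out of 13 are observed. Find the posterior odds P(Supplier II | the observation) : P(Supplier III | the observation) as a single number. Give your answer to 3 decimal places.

Only the two components matter; the odds are (π_i f_i(x)) / (π_j f_j(x)).
Component likelihoods at x = 11 germinations out of 13:
  f_I = 2.02696e-10
  f_II = 0.00952148
  f_III = 0.0745898
  f_IV = 0.257295
0.00418945 / 0.00596718 ≈ 0.702

0.702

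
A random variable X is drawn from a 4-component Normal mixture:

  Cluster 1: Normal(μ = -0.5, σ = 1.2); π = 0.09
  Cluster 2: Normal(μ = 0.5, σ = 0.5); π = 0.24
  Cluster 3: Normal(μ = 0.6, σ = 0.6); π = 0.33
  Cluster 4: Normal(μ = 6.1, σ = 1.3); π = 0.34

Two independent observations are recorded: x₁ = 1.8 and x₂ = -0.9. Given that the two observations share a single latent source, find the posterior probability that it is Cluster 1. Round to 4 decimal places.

By Bayes' theorem, P(k | x) = w_k f_k(x) / Σ_j w_j f_j(x).
Since both observations come from the same component, the likelihood for component k is f_k(x₁)·f_k(x₂).
  L_1 = [0.0529681] × [0.314486] = 0.0166577
  L_2 = [0.0271659] × [0.0158309] = 0.000430061
  L_3 = [0.0899849] × [0.0292138] = 0.00262881
  L_4 = [0.0012918] × [1.55232e-07] = 2.00529e-10
Weight by the priors:
  w_1·L_1 = 0.09 × 0.0166577 = 0.0014992
  w_2·L_2 = 0.24 × 0.000430061 = 0.000103215
  w_3·L_3 = 0.33 × 0.00262881 = 0.000867506
  w_4·L_4 = 0.34 × 2.00529e-10 = 6.81799e-11
Normaliser: 0.0014992 + 0.000103215 + 0.000867506 + 6.81799e-11 = 0.00246992
P(Cluster 1 | x₁,x₂) ≈ 0.6070

0.6070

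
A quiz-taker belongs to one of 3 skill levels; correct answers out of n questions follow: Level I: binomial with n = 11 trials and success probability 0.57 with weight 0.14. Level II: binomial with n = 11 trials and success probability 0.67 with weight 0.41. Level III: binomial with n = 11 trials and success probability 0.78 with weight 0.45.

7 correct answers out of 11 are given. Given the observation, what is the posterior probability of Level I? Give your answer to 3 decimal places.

0.163

By Bayes' theorem, P(k | x) = P(Z=k) f_k(x) / Σ_j P(Z=j) f_j(x).
Evaluate each component's likelihood at the observed value:
  p_I = 0.220552
  p_II = 0.237188
  p_III = 0.13579
Unnormalised posteriors:
  P(Z=I)·p_I = 0.14 × 0.220552 = 0.0308773
  P(Z=II)·p_II = 0.41 × 0.237188 = 0.0972472
  P(Z=III)·p_III = 0.45 × 0.13579 = 0.0611054
Normaliser: 0.0308773 + 0.0972472 + 0.0611054 = 0.18923
So the posterior for Level I is 0.0308773 / 0.18923 ≈ 0.163.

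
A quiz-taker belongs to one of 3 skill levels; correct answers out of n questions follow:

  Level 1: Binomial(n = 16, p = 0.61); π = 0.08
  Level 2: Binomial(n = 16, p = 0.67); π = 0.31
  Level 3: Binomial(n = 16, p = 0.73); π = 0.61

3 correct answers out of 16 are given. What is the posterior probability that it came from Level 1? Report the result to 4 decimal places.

By Bayes' theorem, P(k | x) = π_k f_k(x) / Σ_j π_j f_j(x).
Evaluate each component's likelihood at the observed value:
  p_1 = C(16,3)·0.61^3·0.39^13 = 560·0.226981·4.82881e-06 = 0.000613787
  p_2 = C(16,3)·0.67^3·0.33^13 = 560·0.300763·5.50404e-07 = 9.2703e-05
  p_3 = C(16,3)·0.73^3·0.27^13 = 560·0.389017·4.05256e-08 = 8.82847e-06
Weight by the priors:
  π_1·p_1 = 0.08 × 0.000613787 = 4.91029e-05
  π_2·p_2 = 0.31 × 9.2703e-05 = 2.87379e-05
  π_3·p_3 = 0.61 × 8.82847e-06 = 5.38537e-06
Denominator: 4.91029e-05 + 2.87379e-05 + 5.38537e-06 = 8.32262e-05
P(Level 1 | the observation) ≈ 0.5900

0.5900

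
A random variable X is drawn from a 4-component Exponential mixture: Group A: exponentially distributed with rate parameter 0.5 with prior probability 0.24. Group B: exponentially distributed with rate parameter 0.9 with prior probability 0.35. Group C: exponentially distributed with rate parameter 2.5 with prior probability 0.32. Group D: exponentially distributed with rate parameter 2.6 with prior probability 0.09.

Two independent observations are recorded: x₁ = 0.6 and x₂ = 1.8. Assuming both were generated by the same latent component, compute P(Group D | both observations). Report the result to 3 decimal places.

P(component k | x) = π_k·f_k(x) / marginal(x), where marginal(x) = Σ_j π_j·f_j(x).
Since both observations come from the same component, the likelihood for component k is f_k(x₁)·f_k(x₂).
  L_A = [0.370409] × [0.203285] = 0.0752986
  L_B = [0.524473] × [0.178109] = 0.0934133
  L_C = [0.557825] × [0.0277725] = 0.0154922
  L_D = [0.546354] × [0.0241254] = 0.013181
Weight by the priors:
  π_A·L_A = 0.24 × 0.0752986 = 0.0180717
  π_B·L_B = 0.35 × 0.0934133 = 0.0326947
  π_C·L_C = 0.32 × 0.0154922 = 0.0049575
  π_D·L_D = 0.09 × 0.013181 = 0.00118629
Normaliser: 0.0180717 + 0.0326947 + 0.0049575 + 0.00118629 = 0.0569101
P(Group D | x₁,x₂) ≈ 0.021

0.021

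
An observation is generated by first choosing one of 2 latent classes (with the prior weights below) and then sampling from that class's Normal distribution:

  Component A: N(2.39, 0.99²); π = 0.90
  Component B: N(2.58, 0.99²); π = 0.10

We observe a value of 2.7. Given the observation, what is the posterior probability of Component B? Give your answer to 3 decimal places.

The responsibility of component k is w_k f_k(x) divided by Σ_j w_j f_j(x).
Evaluate each component's likelihood at the observed value:
  f_A = 0.383693
  f_B = 0.400023
Weight by the priors:
  w_A·f_A = 0.90 × 0.383693 = 0.345323
  w_B·f_B = 0.10 × 0.400023 = 0.0400023
Normaliser: 0.345323 + 0.0400023 = 0.385326
So the posterior for Component B is 0.0400023 / 0.385326 ≈ 0.104.

0.104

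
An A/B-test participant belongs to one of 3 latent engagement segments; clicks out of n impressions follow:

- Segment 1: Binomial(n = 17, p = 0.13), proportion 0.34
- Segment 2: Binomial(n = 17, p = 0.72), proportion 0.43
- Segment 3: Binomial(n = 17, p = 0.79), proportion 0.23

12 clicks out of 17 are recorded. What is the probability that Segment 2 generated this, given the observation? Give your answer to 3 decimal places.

0.721

Posterior ∝ prior × likelihood, so P(k | x) ∝ π_k f_k(x); normalise over all components.
Evaluate each component's likelihood at the observed value:
  f_1 = 7.18566e-08
  f_2 = 0.206695
  f_3 = 0.149339
Prior × likelihood for each component:
  π_1·f_1 = 0.34 × 7.18566e-08 = 2.44313e-08
  π_2·f_2 = 0.43 × 0.206695 = 0.0888789
  π_3·f_3 = 0.23 × 0.149339 = 0.0343479
Denominator: 2.44313e-08 + 0.0888789 + 0.0343479 = 0.123227
Responsibility of Segment 2: 0.0888789 / 0.123227 ≈ 0.721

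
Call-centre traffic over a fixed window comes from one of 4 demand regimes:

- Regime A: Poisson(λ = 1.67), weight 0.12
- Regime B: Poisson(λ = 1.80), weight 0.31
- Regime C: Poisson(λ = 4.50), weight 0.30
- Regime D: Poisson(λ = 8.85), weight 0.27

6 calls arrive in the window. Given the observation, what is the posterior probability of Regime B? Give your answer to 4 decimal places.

0.0359

P(component k | x) = P(Z=k)·f_k(x) / marginal(x), where marginal(x) = Σ_j P(Z=j)·f_j(x).
Poisson probabilities:
  p_A = e^(−1.67)·1.67^6/6! = 0.00567146
  p_B = e^(−1.80)·1.80^6/6! = 0.00780859
  p_C = e^(−4.50)·4.50^6/6! = 0.12812
  p_D = e^(−8.85)·8.85^6/6! = 0.09568
Weight by the priors:
  P(Z=A)·p_A = 0.12 × 0.00567146 = 0.000680575
  P(Z=B)·p_B = 0.31 × 0.00780859 = 0.00242066
  P(Z=C)·p_C = 0.30 × 0.12812 = 0.038436
  P(Z=D)·p_D = 0.27 × 0.09568 = 0.0258336
Sum: 0.000680575 + 0.00242066 + 0.038436 + 0.0258336 = 0.0673709
P(Regime B | the observation) ≈ 0.0359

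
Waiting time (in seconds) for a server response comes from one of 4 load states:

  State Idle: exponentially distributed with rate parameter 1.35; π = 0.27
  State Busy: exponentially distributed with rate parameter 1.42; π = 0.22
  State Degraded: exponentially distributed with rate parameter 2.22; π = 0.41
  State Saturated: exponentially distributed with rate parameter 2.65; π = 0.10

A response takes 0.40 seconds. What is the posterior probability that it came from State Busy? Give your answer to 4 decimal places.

P(component k | x) = π_k·f_k(x) / marginal(x), where marginal(x) = Σ_j π_j·f_j(x).
Evaluate each component's likelihood at the observed value:
  L_Idle = 0.78671
  L_Busy = 0.804654
  L_Degraded = 0.913481
  L_Saturated = 0.918108
Multiply by the mixture weights:
  π_Idle·L_Idle = 0.27 × 0.78671 = 0.212412
  π_Busy·L_Busy = 0.22 × 0.804654 = 0.177024
  π_Degraded·L_Degraded = 0.41 × 0.913481 = 0.374527
  π_Saturated·L_Saturated = 0.10 × 0.918108 = 0.0918108
Denominator: 0.212412 + 0.177024 + 0.374527 + 0.0918108 = 0.855774
P(State Busy | the observation) ≈ 0.2069

0.2069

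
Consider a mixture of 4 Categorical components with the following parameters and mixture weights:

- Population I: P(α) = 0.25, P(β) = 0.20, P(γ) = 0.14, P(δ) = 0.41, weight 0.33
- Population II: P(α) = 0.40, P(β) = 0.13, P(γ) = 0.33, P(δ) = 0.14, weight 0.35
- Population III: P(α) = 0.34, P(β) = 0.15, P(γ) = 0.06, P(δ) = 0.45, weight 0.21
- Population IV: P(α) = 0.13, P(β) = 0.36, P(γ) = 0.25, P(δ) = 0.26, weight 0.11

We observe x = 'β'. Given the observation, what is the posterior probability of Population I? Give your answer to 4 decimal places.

P(component k | x) = π_k·f_k(x) / marginal(x), where marginal(x) = Σ_j π_j·f_j(x).
Categorical probabilities:
  f_I = 0.2
  f_II = 0.13
  f_III = 0.15
  f_IV = 0.36
Multiply by the mixture weights:
  π_I·f_I = 0.33 × 0.2 = 0.066
  π_II·f_II = 0.35 × 0.13 = 0.0455
  π_III·f_III = 0.21 × 0.15 = 0.0315
  π_IV·f_IV = 0.11 × 0.36 = 0.0396
Marginal: 0.066 + 0.0455 + 0.0315 + 0.0396 = 0.1826
Responsibility of Population I: 0.066 / 0.1826 ≈ 0.3614

0.3614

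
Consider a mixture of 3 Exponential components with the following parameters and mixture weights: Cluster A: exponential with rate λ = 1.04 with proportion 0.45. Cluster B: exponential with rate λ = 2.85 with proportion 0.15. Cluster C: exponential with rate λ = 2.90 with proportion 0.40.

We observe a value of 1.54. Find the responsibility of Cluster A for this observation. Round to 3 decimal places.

P(component k | x) = P(Z=k)·f_k(x) / marginal(x), where marginal(x) = Σ_j P(Z=j)·f_j(x).
Component likelihoods at x = 1.54:
  p_A = 1.04·e^(−1.04·1.54) = 1.04·e^(−1.6016) = 0.209637
  p_B = 2.85·e^(−2.85·1.54) = 2.85·e^(−4.3890) = 0.0353774
  p_C = 2.90·e^(−2.90·1.54) = 2.90·e^(−4.4660) = 0.0333303
Weight by the priors:
  P(Z=A)·p_A = 0.45 × 0.209637 = 0.0943365
  P(Z=B)·p_B = 0.15 × 0.0353774 = 0.00530662
  P(Z=C)·p_C = 0.40 × 0.0333303 = 0.0133321
Sum: 0.0943365 + 0.00530662 + 0.0133321 = 0.112975
So the posterior for Cluster A is 0.0943365 / 0.112975 ≈ 0.835.

0.835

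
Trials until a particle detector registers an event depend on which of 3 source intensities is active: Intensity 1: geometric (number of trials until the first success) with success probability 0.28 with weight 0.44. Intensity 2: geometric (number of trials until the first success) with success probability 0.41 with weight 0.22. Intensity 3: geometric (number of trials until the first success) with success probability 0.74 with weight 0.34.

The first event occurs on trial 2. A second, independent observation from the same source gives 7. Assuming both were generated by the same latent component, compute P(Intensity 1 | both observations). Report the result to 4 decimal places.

0.7872

P(component k | x) = π_k·f_k(x) / marginal(x), where marginal(x) = Σ_j π_j·f_j(x).
Since both observations come from the same component, the likelihood for component k is f_k(x₁)·f_k(x₂).
  f_1 = [0.28·(1−0.28)^1 = 0.28·0.72 = 0.2016] × [0.0390079] = 0.007864
  f_2 = [0.41·(1−0.41)^1 = 0.41·0.59 = 0.2419] × [0.017294] = 0.00418342
  f_3 = [0.74·(1−0.74)^1 = 0.74·0.26 = 0.1924] × [0.000228598] = 4.39822e-05
Multiply by the mixture weights:
  π_1·f_1 = 0.44 × 0.007864 = 0.00346016
  π_2·f_2 = 0.22 × 0.00418342 = 0.000920353
  π_3·f_3 = 0.34 × 4.39822e-05 = 1.49539e-05
Denominator: 0.00346016 + 0.000920353 + 1.49539e-05 = 0.00439547
P(Intensity 1 | data) = 0.00346016 / 0.00439547 ≈ 0.7872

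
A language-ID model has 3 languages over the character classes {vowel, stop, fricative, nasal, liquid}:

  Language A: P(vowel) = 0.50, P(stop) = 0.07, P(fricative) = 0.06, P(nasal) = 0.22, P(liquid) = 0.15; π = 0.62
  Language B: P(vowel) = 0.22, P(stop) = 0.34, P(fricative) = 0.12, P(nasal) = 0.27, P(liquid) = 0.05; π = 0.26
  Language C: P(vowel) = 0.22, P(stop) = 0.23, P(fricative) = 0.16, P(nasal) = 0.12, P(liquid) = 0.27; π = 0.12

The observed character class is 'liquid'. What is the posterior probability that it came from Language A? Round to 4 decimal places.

Posterior ∝ prior × likelihood, so P(k | x) ∝ P(Z=k) f_k(x); normalise over all components.
Evaluate each component's likelihood at the observed value:
  L_A = 0.15
  L_B = 0.05
  L_C = 0.27
Prior × likelihood for each component:
  P(Z=A)·L_A = 0.62 × 0.15 = 0.093
  P(Z=B)·L_B = 0.26 × 0.05 = 0.013
  P(Z=C)·L_C = 0.12 × 0.27 = 0.0324
Normaliser: 0.093 + 0.013 + 0.0324 = 0.1384
P(Language A | data) = 0.093 / 0.1384 ≈ 0.6720

0.6720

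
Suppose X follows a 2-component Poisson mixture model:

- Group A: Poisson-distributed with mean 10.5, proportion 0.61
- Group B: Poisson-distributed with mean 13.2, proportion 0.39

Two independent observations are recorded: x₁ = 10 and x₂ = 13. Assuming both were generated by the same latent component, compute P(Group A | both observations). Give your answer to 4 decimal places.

Apply Bayes' rule: the posterior for each component is proportional to its prior times its likelihood at x.
Since both observations come from the same component, the likelihood for component k is f_k(x₁)·f_k(x₂).
  f_A = [e^(−10.5)·10.5^10/10! = 0.123606] × [0.0833851] = 0.0103069
  f_B = [e^(−13.2)·13.2^10/10! = 0.081901] × [0.109773] = 0.00899048
Weight by the priors:
  π_A·f_A = 0.61 × 0.0103069 = 0.00628719
  π_B·f_B = 0.39 × 0.00899048 = 0.00350629
Marginal: 0.00628719 + 0.00350629 = 0.00979347
So the posterior for Group A is 0.00628719 / 0.00979347 ≈ 0.6420.

0.6420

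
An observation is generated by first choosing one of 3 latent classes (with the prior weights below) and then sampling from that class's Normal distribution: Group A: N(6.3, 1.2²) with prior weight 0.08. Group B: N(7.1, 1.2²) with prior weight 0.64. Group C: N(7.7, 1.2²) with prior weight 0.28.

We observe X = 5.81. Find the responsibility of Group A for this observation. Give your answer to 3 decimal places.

P(component k | x) = π_k·f_k(x) / marginal(x), where marginal(x) = Σ_j π_j·f_j(x).
Evaluate each component's likelihood at the observed value:
  p_A = (1/(1.2·√(2π)))·exp(−(5.81−6.3)²/(2·1.2²)) = 0.332452·exp(-0.08337) = 0.30586
  p_B = (1/(1.2·√(2π)))·exp(−(5.81−7.1)²/(2·1.2²)) = 0.332452·exp(-0.57781) = 0.186547
  p_C = (1/(1.2·√(2π)))·exp(−(5.81−7.7)²/(2·1.2²)) = 0.332452·exp(-1.24031) = 0.0961763
Weight by the priors:
  π_A·p_A = 0.08 × 0.30586 = 0.0244688
  π_B·p_B = 0.64 × 0.186547 = 0.11939
  π_C·p_C = 0.28 × 0.0961763 = 0.0269294
Evidence: 0.0244688 + 0.11939 + 0.0269294 = 0.170788
Responsibility of Group A: 0.0244688 / 0.170788 ≈ 0.143

0.143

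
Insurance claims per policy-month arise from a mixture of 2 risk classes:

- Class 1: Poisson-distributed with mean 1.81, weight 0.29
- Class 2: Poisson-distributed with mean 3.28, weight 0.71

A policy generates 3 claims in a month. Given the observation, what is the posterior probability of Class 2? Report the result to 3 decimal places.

The responsibility of component k is π_k f_k(x) divided by Σ_j π_j f_j(x).
Component likelihoods at x = 3 claims:
  p_1 = e^(−1.81)·1.81^3/3! = 0.161738
  p_2 = e^(−3.28)·3.28^3/3! = 0.221302
Multiply by the mixture weights:
  π_1·p_1 = 0.29 × 0.161738 = 0.046904
  π_2·p_2 = 0.71 × 0.221302 = 0.157124
Normaliser: 0.046904 + 0.157124 = 0.204028
So the posterior for Class 2 is 0.157124 / 0.204028 ≈ 0.770.

0.770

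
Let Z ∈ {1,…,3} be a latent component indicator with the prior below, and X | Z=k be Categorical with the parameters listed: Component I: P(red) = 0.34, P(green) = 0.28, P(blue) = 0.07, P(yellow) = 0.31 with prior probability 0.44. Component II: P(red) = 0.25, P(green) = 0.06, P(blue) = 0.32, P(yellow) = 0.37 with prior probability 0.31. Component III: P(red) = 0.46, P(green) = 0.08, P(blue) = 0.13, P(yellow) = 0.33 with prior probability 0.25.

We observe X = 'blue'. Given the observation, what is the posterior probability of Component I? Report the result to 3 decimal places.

0.190

P(component k | x) = π_k·f_k(x) / marginal(x), where marginal(x) = Σ_j π_j·f_j(x).
Categorical probabilities:
  L_I = 0.07
  L_II = 0.32
  L_III = 0.13
Weight by the priors:
  π_I·L_I = 0.44 × 0.07 = 0.0308
  π_II·L_II = 0.31 × 0.32 = 0.0992
  π_III·L_III = 0.25 × 0.13 = 0.0325
Sum: 0.0308 + 0.0992 + 0.0325 = 0.1625
Responsibility of Component I: 0.0308 / 0.1625 ≈ 0.190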